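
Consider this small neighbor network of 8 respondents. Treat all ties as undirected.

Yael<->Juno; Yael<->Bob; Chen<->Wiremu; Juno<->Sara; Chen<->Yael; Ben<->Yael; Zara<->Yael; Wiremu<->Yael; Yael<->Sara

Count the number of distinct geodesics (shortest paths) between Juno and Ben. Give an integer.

1

The shortest distance is 2, and the only length-2 path is Juno–Yael–Ben. So there is exactly 1 shortest path.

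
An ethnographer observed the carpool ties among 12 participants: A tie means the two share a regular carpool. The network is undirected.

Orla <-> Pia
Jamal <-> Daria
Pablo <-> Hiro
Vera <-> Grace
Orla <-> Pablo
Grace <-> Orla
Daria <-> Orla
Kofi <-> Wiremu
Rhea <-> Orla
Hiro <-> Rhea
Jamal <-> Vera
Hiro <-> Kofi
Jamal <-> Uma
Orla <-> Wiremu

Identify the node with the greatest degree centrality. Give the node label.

Degrees — Daria:2, Grace:2, Hiro:3, Jamal:3, Kofi:2, Orla:6, Pablo:2, Pia:1, Rhea:2, Uma:1, Vera:2, Wiremu:2.
The maximum is 6, attained only by Orla.

Orla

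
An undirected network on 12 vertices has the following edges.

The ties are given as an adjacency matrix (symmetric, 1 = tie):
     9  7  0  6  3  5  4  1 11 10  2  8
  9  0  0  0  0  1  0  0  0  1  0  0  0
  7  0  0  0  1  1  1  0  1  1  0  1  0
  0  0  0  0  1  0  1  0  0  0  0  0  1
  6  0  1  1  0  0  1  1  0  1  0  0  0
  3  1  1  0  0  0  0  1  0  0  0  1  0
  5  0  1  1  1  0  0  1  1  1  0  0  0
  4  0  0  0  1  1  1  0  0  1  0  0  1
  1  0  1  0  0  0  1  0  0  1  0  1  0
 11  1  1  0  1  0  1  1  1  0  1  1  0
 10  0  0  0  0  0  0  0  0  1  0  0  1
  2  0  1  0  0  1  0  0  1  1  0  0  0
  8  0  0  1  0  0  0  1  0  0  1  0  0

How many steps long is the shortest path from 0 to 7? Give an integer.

One shortest route is 0 – 6 – 7, which uses 2 edges, and 0 and 7 are not directly tied, so nothing shorter exists. So d(0,7) = 2.

2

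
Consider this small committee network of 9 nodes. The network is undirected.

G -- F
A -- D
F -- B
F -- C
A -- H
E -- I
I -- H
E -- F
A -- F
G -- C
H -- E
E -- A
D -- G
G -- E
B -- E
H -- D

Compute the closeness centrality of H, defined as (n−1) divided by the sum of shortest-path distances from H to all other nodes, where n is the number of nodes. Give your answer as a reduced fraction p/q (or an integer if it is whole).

8/13

Distances from H: A:1, B:2, C:3, D:1, E:1, F:2, G:2, I:1. Sum = 13.
n = 9, so closeness = 8/13.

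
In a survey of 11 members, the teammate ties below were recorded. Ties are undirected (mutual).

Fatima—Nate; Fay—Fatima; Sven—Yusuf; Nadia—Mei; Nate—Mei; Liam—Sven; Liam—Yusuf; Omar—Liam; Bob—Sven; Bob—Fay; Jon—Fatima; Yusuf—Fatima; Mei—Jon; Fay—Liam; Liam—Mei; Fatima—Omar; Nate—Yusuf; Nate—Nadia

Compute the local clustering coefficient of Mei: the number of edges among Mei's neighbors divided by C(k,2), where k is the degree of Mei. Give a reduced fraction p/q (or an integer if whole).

Mei's neighbors: Jon, Liam, Nadia, and Nate (k = 4).
Possible neighbor pairs: C(4,2) = 6. Edges among them: Nadia–Nate → e = 1.
Clustering(Mei) = 1/6.

1/6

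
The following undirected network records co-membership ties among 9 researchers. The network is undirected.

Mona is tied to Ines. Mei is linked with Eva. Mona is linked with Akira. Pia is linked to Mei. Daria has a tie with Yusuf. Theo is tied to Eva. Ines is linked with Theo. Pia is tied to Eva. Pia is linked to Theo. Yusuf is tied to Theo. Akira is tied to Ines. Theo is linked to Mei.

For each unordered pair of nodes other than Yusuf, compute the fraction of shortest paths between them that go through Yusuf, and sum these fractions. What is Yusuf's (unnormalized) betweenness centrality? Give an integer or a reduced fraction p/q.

Pairs whose geodesics pass through Yusuf — Daria–Mona: 1; Daria–Akira: 1; Daria–Ines: 1; Daria–Eva: 1; Daria–Pia: 1; Daria–Theo: 1; Daria–Mei: 1.
All other pairs contribute 0.
Summing the contributions gives betweenness(Yusuf) = 7.

7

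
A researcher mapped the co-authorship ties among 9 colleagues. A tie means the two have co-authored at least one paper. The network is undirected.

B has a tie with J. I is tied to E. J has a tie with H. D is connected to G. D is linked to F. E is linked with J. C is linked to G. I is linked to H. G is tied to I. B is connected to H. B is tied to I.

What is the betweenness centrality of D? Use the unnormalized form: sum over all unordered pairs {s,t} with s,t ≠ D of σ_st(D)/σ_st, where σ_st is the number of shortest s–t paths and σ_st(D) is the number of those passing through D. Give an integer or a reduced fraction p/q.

7

Pairs whose geodesics pass through D — H–F: 1; B–F: 1; J–F: 3/3; I–F: 1; E–F: 1; C–F: 1; F–G: 1.
All other pairs contribute 0.
Summing the contributions gives betweenness(D) = 7.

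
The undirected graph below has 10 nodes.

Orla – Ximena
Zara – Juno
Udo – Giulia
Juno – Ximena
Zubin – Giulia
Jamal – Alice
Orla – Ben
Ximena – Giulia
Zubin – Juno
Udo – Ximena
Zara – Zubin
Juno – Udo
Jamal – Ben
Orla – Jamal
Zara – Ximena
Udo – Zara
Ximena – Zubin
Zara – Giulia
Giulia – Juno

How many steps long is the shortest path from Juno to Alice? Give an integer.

One shortest route is Juno – Ximena – Orla – Jamal – Alice, which uses 4 edges, and at distance 3 from Juno we only reach {Ben, Jamal}, which does not include Alice. So d(Juno,Alice) = 4.

4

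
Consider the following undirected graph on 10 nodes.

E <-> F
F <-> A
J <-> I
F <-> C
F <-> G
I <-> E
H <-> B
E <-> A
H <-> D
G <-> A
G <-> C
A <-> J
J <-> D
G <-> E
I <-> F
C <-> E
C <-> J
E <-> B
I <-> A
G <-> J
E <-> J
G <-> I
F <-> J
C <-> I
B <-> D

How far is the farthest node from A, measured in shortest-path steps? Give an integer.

Distances from A: B:2, C:2, D:2, E:1, F:1, G:1, H:3, I:1, J:1.
The largest is 3 (to H), so the eccentricity of A is 3.

3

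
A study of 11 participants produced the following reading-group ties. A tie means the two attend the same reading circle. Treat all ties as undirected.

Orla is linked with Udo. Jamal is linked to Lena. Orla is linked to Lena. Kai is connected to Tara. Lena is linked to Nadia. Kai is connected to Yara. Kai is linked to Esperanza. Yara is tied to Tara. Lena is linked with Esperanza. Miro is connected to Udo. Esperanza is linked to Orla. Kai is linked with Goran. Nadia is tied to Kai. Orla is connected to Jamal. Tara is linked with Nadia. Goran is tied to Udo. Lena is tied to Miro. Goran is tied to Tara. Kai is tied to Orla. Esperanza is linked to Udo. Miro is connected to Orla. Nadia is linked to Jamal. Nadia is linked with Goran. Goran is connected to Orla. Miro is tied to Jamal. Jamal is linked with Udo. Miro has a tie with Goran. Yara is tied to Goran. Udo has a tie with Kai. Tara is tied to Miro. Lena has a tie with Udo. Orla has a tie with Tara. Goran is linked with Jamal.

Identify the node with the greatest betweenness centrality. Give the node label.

Unnormalized betweenness of each node: Esperanza:1/3, Goran:287/60, Jamal:59/60, Kai:68/15, Lena:28/15, Miro:6/5, Nadia:23/15, Orla:53/15, Tara:127/60, Udo:127/60, Yara:0.
Goran has the largest value, 287/60, making it the main broker — the node through which the most shortest paths run.

Goran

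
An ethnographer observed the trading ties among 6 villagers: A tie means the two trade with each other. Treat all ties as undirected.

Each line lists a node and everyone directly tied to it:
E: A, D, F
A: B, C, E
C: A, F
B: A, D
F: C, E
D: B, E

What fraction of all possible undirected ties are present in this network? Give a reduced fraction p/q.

There are 7 edges and 6 nodes, so the maximum possible is C(6,2) = 15.
Density = 7/15.

7/15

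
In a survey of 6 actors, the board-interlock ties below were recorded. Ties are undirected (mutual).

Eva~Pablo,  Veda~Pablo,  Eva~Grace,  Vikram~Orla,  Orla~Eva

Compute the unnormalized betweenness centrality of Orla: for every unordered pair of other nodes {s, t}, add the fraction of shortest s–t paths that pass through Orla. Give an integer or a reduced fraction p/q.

Pairs whose geodesics pass through Orla — Eva–Vikram: 1; Veda–Vikram: 1; Grace–Vikram: 1; Pablo–Vikram: 1.
All other pairs contribute 0.
Summing the contributions gives betweenness(Orla) = 4.

4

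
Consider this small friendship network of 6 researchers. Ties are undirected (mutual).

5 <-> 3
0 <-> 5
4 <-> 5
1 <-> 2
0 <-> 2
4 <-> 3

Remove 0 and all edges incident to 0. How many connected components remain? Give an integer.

Without 0, the remaining ties split the others into: {1, 2}; {3, 4, 5}.
That's 2 separate components.

2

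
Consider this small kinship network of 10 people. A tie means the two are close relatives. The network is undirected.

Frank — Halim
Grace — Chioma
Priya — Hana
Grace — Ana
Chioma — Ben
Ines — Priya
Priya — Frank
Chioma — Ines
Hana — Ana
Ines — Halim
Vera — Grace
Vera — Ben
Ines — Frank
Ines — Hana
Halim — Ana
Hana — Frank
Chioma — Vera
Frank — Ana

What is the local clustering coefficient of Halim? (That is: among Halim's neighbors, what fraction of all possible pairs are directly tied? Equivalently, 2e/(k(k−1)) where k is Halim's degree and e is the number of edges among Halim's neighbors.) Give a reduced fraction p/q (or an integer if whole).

Halim's neighbors: Ana, Frank, and Ines (k = 3).
Possible neighbor pairs: C(3,2) = 3. Edges among them: Ana–Frank, Frank–Ines → e = 2.
Clustering(Halim) = 2/3.

2/3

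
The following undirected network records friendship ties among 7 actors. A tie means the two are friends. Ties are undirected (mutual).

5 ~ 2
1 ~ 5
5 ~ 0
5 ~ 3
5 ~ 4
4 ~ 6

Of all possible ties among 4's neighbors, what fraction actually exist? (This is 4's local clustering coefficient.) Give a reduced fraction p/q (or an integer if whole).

0

4's neighbors: 5 and 6 (k = 2).
Possible neighbor pairs: C(2,2) = 1. Edges among them: none → e = 0.
Clustering(4) = 0/1.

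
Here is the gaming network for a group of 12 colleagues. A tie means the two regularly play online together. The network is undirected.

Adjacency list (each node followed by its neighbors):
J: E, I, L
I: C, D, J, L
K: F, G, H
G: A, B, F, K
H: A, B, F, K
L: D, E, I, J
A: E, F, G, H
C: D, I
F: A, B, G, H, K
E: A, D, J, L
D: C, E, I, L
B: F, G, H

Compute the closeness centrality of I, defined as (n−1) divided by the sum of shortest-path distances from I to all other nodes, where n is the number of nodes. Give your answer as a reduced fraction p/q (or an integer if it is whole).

Distances from I: A:3, B:5, C:1, D:1, E:2, F:4, G:4, H:4, J:1, K:5, L:1. Sum = 31.
n = 12, so closeness = 11/31.

11/31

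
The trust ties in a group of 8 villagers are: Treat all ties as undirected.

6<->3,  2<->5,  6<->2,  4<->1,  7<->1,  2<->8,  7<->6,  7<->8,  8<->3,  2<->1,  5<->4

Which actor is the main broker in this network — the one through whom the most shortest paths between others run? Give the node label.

2

Unnormalized betweenness of each node: 1:13/3, 2:97/12, 3:1/3, 4:3/4, 5:3/2, 6:37/12, 7:17/6, 8:37/12.
2 has the largest value, 97/12, making it the main broker — the node through which the most shortest paths run.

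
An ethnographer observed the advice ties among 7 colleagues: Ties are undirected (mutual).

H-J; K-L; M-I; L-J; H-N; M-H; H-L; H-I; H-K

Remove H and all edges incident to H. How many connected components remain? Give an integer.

Without H, the remaining ties split the others into: {I, M}; {N}; {J, K, L}.
That's 3 separate components.

3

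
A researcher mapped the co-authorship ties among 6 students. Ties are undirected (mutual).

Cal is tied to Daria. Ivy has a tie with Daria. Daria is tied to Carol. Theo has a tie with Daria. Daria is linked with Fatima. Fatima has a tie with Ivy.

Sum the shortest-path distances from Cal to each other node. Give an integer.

Distances from Cal: Carol:2, Daria:1, Fatima:2, Ivy:2, Theo:2.
Sum = 2 + 1 + 2 + 2 + 2 = 9.

9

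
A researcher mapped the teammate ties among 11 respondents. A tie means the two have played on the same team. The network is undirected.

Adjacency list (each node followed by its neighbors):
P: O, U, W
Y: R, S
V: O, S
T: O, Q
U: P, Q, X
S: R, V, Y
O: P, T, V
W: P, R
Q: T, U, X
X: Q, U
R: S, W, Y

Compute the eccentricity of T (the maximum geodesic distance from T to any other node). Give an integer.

4

Distances from T: O:1, P:2, Q:1, R:4, S:3, U:2, V:2, W:3, X:2, Y:4.
The largest is 4 (to R and Y), so the eccentricity of T is 4.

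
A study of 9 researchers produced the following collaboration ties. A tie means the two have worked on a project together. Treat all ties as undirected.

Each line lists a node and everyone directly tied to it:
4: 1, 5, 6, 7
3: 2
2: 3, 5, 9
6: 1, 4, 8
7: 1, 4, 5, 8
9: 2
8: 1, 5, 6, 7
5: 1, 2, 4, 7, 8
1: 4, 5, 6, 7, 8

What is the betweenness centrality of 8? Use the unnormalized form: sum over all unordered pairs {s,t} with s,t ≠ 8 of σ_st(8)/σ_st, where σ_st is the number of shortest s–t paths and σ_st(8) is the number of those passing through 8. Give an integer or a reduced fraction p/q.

Pairs whose geodesics pass through 8 — 5–6: 1/3; 6–7: 1/3; 6–9: 1/3; 6–2: 1/3; 6–3: 1/3.
All other pairs contribute 0.
Summing the contributions gives betweenness(8) = 5/3.

5/3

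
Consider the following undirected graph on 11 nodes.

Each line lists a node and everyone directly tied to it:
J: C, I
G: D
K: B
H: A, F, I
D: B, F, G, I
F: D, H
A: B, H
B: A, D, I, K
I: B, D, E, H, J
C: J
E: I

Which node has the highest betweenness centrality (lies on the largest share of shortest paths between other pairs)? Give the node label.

Unnormalized betweenness of each node: A:1, B:13, C:0, D:13, E:0, F:1, G:0, H:5, I:25, J:9, K:0.
I has the largest value, 25, making it the main broker — the node through which the most shortest paths run.

I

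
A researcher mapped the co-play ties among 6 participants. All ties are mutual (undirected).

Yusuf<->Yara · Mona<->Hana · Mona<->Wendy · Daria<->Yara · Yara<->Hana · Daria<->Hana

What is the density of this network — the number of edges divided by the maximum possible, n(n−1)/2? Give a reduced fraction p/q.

2/5

There are 6 edges and 6 nodes, so the maximum possible is C(6,2) = 15.
Density = 6/15 = 2/5.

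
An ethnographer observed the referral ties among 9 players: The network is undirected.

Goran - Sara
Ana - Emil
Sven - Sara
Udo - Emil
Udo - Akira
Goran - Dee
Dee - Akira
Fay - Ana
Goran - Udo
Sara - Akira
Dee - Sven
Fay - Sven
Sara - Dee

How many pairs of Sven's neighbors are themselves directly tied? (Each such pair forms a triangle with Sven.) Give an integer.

Sven's neighbors: Dee, Fay, and Sara.
Neighbor pairs that are themselves tied: Sven–Dee–Sara. Each forms one triangle with Sven, for 1 in total.

1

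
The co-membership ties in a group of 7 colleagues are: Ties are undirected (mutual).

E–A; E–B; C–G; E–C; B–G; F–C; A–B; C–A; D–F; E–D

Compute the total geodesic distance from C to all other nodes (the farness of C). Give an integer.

8

Distances from C: A:1, B:2, D:2, E:1, F:1, G:1.
Sum = 1 + 2 + 2 + 1 + 1 + 1 = 8.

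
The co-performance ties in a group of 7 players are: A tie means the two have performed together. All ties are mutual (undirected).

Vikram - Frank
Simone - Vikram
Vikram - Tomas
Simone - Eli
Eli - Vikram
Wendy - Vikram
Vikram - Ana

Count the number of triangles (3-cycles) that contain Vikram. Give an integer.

Vikram's neighbors: Ana, Eli, Frank, Simone, Tomas, and Wendy.
Neighbor pairs that are themselves tied: Vikram–Eli–Simone. Each forms one triangle with Vikram, for 1 in total.

1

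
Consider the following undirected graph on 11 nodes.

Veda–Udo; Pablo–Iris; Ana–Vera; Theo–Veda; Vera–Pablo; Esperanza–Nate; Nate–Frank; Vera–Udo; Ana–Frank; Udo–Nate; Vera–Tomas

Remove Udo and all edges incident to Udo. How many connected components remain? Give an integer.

Without Udo, the remaining ties split the others into: {Ana, Esperanza, Frank, Iris, Nate, Pablo, Tomas, Vera}; {Theo, Veda}.
That's 2 separate components.

2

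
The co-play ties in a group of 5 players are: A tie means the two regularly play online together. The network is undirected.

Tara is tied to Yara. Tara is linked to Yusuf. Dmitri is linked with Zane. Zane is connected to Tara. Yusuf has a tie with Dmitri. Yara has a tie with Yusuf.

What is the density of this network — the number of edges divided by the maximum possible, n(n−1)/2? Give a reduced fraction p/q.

3/5

There are 6 edges and 5 nodes, so the maximum possible is C(5,2) = 10.
Density = 6/10 = 3/5.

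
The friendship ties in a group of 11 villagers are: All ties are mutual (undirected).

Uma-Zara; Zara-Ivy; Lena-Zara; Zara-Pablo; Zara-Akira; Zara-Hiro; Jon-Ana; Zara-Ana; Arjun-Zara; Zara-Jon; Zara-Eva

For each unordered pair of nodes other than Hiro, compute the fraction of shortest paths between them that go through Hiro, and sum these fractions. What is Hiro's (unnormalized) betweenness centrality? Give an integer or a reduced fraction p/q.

0

No shortest path between any pair of other nodes passes through Hiro.
Summing the contributions gives betweenness(Hiro) = 0.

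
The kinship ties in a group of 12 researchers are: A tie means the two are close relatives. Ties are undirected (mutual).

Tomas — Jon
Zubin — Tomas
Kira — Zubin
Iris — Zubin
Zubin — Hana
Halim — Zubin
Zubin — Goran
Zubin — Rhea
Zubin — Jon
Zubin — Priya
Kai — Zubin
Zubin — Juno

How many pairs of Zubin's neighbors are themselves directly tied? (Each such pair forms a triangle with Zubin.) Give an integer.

1

Zubin's neighbors: Goran, Halim, Hana, Iris, Jon, Juno, Kai, Kira, Priya, Rhea, and Tomas.
Neighbor pairs that are themselves tied: Zubin–Jon–Tomas. Each forms one triangle with Zubin, for 1 in total.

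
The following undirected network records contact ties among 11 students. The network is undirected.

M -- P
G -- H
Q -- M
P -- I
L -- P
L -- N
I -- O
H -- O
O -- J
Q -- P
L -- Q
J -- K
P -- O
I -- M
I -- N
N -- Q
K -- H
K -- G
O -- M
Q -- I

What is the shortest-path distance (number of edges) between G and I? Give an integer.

3

One shortest route is G – H – O – I, which uses 3 edges, and at distance 2 from G we only reach {J, O}, which does not include I. So d(G,I) = 3.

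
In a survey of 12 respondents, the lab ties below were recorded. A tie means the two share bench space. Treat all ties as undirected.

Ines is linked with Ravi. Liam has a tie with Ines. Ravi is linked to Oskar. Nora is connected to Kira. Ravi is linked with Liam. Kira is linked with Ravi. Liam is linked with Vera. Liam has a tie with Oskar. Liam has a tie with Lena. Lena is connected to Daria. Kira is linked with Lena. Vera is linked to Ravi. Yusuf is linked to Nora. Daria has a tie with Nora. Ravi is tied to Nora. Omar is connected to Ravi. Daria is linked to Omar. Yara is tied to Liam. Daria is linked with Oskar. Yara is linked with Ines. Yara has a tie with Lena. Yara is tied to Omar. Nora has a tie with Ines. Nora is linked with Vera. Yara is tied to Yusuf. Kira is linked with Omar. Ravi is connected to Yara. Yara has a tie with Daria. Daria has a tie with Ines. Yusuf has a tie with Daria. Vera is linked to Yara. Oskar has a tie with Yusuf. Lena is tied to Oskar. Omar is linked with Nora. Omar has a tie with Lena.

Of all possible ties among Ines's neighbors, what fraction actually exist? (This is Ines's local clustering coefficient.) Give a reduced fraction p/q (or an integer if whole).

Ines's neighbors: Daria, Liam, Nora, Ravi, and Yara (k = 5).
Possible neighbor pairs: C(5,2) = 10. Edges among them: Daria–Nora, Daria–Yara, Liam–Ravi, Liam–Yara, Nora–Ravi, Ravi–Yara → e = 6.
Clustering(Ines) = 6/10 = 3/5.

3/5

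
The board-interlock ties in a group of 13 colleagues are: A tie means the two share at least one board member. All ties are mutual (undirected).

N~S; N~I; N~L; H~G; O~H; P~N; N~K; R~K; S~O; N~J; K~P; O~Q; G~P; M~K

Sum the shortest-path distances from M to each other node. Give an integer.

35

Distances from M: G:3, H:4, I:3, J:3, K:1, L:3, N:2, O:4, P:2, Q:5, R:2, S:3.
Sum = 3 + 4 + 3 + 3 + 1 + 3 + 2 + 4 + 2 + 5 + 2 + 3 = 35.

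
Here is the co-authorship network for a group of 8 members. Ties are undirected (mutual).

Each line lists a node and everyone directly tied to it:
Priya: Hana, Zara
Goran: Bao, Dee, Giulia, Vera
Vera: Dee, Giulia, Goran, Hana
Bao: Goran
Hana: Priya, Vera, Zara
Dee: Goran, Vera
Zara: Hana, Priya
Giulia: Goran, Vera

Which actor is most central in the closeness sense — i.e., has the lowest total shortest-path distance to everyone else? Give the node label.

Farness (sum of distances to all others) for each node — Bao:18, Dee:14, Giulia:14, Goran:12, Hana:12, Priya:17, Vera:10, Zara:17.
The smallest farness is 10, for Vera, so Vera has the highest closeness.

Vera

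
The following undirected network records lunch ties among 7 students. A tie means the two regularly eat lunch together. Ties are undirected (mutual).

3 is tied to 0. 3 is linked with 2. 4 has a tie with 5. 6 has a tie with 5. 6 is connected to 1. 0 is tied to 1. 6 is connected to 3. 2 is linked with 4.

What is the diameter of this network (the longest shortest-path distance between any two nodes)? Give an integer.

3

Eccentricity of each node (its greatest distance to any other): 0:3, 1:3, 2:3, 3:2, 4:3, 5:3, 6:2.
The maximum eccentricity is 3, realized for instance by the pair 2–1 via 2 – 3 – 6 – 1. So the diameter is 3.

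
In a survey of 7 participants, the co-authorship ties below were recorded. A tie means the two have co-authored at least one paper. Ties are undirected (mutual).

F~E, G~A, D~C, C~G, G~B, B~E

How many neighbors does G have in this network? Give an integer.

G is directly tied to A, B, and C. That is 3 neighbors, so the degree of G is 3.

3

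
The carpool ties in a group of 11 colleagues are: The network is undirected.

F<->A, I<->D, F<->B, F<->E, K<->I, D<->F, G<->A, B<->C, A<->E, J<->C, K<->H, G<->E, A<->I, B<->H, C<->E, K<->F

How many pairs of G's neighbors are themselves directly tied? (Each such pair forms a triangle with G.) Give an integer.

G's neighbors: A and E.
Neighbor pairs that are themselves tied: G–A–E. Each forms one triangle with G, for 1 in total.

1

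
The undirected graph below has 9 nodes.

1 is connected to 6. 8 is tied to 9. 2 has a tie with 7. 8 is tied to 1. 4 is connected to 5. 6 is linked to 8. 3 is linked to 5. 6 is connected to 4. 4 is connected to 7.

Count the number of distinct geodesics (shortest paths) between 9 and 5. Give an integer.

1

The shortest distance is 4, and the only length-4 path is 9–8–6–4–5. So there is exactly 1 shortest path.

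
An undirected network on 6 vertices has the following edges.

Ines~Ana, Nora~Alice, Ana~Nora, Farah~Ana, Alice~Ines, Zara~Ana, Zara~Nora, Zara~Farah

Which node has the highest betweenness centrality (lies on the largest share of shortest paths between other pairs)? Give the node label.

Ana

Unnormalized betweenness of each node: Alice:1/2, Ana:11/3, Farah:0, Ines:5/6, Nora:13/6, Zara:5/6.
Ana has the largest value, 11/3, making it the main broker — the node through which the most shortest paths run.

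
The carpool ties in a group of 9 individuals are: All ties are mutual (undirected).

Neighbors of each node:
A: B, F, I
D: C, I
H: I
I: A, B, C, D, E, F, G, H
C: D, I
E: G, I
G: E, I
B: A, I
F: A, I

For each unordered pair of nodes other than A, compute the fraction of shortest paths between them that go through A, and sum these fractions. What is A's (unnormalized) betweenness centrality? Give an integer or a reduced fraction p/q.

1/2

Pairs whose geodesics pass through A — B–F: 1/2.
All other pairs contribute 0.
Summing the contributions gives betweenness(A) = 1/2.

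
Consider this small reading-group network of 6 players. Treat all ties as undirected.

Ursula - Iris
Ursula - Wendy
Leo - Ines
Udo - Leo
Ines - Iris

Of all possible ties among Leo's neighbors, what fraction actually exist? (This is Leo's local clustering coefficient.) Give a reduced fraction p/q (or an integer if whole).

0

Leo's neighbors: Ines and Udo (k = 2).
Possible neighbor pairs: C(2,2) = 1. Edges among them: none → e = 0.
Clustering(Leo) = 0/1.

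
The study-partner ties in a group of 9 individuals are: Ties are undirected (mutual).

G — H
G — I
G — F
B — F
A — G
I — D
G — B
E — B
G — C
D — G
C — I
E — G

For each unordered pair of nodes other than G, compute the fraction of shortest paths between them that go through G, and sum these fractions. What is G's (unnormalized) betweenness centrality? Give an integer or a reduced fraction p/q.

Pairs whose geodesics pass through G — C–D: 1/2; C–B: 1; C–F: 1; C–E: 1; C–H: 1; C–A: 1; D–B: 1; D–F: 1; D–E: 1; D–H: 1; D–A: 1; B–I: 1; B–H: 1; B–A: 1 … (+10 more pairs).
All other pairs contribute 0.
Summing the contributions gives betweenness(G) = 23.

23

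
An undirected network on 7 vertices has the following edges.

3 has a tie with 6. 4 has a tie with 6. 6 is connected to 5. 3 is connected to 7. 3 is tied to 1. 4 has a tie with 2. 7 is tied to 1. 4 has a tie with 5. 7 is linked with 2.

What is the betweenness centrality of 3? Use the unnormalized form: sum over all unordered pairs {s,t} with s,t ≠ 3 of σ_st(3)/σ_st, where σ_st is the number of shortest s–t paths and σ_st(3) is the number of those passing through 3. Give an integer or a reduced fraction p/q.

4

Pairs whose geodesics pass through 3 — 5–7: 1/2; 5–1: 1; 4–1: 1/2; 6–7: 1; 6–1: 1.
All other pairs contribute 0.
Summing the contributions gives betweenness(3) = 4.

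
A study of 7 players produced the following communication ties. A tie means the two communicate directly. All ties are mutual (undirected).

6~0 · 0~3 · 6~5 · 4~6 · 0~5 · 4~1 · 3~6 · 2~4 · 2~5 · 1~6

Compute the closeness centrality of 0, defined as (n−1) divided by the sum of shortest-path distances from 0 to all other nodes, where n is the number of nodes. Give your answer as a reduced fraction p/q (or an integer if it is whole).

Distances from 0: 1:2, 2:2, 3:1, 4:2, 5:1, 6:1. Sum = 9.
n = 7, so closeness = 6/9 = 2/3.

2/3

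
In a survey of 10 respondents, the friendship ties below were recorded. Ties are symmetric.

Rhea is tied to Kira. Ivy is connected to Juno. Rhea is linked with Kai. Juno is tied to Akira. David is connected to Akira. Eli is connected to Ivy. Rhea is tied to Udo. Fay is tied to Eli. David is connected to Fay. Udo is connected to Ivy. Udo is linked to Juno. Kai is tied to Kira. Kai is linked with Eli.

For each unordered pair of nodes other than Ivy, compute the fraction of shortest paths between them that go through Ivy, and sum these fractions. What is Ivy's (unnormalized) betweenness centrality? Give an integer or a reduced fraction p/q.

29/6

Pairs whose geodesics pass through Ivy — Udo–Fay: 1; Udo–Eli: 1; Juno–Fay: 1/2; Juno–Eli: 1; Juno–Kai: 1/2; Akira–Eli: 1/2; Akira–Kai: 1/3.
All other pairs contribute 0.
Summing the contributions gives betweenness(Ivy) = 29/6.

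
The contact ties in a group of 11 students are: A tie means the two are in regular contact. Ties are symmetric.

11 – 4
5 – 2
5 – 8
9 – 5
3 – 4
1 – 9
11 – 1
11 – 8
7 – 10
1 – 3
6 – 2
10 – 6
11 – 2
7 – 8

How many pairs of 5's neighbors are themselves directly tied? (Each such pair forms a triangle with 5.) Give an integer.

0

5's neighbors are 2, 8, and 9, but none of them are tied to each other, so no triangle contains 5.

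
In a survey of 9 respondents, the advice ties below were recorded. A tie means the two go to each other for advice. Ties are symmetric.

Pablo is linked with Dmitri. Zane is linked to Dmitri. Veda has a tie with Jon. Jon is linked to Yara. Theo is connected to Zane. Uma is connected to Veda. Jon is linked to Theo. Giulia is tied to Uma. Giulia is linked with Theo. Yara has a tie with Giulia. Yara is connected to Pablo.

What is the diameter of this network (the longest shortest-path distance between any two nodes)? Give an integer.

Eccentricity of each node (its greatest distance to any other): Dmitri:4, Giulia:3, Jon:3, Pablo:3, Theo:3, Uma:4, Veda:4, Yara:3, Zane:3.
The maximum eccentricity is 4, realized for instance by the pair Dmitri–Veda via Dmitri – Pablo – Yara – Jon – Veda. So the diameter is 4.

4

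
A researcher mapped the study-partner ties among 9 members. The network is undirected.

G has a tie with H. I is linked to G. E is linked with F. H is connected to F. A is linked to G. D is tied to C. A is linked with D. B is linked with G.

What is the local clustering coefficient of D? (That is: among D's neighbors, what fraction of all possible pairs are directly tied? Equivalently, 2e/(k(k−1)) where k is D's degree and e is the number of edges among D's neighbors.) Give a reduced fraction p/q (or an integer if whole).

0

D's neighbors: A and C (k = 2).
Possible neighbor pairs: C(2,2) = 1. Edges among them: none → e = 0.
Clustering(D) = 0/1.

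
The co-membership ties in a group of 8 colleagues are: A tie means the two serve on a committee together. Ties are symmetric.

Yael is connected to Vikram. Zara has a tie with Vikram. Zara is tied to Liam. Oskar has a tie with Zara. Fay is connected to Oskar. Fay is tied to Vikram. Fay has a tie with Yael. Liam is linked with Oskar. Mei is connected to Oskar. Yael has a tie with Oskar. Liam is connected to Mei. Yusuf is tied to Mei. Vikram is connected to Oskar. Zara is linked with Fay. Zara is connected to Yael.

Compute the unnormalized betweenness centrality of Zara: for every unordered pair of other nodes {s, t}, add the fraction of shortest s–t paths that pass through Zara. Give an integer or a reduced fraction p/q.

3/2

Pairs whose geodesics pass through Zara — Liam–Yael: 1/2; Liam–Fay: 1/2; Liam–Vikram: 1/2.
All other pairs contribute 0.
Summing the contributions gives betweenness(Zara) = 3/2.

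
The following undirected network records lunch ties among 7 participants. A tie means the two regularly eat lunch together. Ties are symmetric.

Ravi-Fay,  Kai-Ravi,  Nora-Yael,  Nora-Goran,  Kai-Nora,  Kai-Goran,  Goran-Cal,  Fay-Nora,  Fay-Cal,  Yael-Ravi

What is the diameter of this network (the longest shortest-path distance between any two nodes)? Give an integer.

Eccentricity of each node (its greatest distance to any other): Cal:3, Fay:2, Goran:2, Kai:2, Nora:2, Ravi:2, Yael:3.
The maximum eccentricity is 3, realized for instance by the pair Yael–Cal via Yael – Nora – Goran – Cal. So the diameter is 3.

3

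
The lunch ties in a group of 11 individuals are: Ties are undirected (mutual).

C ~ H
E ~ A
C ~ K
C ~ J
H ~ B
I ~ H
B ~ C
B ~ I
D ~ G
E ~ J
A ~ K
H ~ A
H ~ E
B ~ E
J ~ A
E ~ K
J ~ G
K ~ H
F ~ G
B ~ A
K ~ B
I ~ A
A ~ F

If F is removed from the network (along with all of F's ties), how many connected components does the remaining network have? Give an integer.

1

F's neighbors (A and G) remain reachable from one another through other ties, so the rest of the network stays in one piece.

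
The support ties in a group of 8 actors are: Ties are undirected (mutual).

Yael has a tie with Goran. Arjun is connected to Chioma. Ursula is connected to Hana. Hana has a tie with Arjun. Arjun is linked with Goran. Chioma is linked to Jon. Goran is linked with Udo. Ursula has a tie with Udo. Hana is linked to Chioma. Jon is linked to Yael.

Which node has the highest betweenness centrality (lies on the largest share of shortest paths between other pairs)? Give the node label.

Goran

Unnormalized betweenness of each node: Arjun:3, Chioma:7/2, Goran:6, Hana:7/2, Jon:3/2, Udo:2, Ursula:3/2, Yael:2.
Goran has the largest value, 6, making it the main broker — the node through which the most shortest paths run.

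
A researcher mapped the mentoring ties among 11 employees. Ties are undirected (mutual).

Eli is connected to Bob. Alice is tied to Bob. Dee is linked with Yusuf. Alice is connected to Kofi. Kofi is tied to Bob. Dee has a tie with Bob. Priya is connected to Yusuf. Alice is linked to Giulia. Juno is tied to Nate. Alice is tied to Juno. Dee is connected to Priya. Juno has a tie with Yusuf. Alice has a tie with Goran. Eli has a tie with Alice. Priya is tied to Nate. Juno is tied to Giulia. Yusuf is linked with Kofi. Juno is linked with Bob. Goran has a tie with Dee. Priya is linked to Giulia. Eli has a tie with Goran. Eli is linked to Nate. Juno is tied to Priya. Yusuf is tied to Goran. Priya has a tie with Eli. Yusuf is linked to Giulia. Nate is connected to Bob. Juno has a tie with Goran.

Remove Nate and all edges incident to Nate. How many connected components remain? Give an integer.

Nate's neighbors (Bob, Eli, Juno, and Priya) remain reachable from one another through other ties, so the rest of the network stays in one piece.

1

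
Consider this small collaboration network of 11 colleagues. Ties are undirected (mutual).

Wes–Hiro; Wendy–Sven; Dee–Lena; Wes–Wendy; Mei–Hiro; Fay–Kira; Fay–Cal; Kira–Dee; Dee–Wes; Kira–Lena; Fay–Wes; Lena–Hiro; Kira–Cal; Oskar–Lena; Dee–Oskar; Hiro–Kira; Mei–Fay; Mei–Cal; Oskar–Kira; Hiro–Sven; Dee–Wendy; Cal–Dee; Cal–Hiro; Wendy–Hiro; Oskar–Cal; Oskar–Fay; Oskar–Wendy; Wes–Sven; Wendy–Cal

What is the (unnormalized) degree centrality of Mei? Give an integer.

3

Mei is directly tied to Cal, Fay, and Hiro. That is 3 neighbors, so the degree of Mei is 3.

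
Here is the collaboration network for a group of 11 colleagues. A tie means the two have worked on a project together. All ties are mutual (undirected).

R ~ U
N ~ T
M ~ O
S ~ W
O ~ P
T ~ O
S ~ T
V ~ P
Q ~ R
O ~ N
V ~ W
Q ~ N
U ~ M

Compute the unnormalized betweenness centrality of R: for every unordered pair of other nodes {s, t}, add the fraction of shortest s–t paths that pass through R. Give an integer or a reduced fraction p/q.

2

Pairs whose geodesics pass through R — N–U: 1/2; Q–U: 1; Q–M: 1/2.
All other pairs contribute 0.
Summing the contributions gives betweenness(R) = 2.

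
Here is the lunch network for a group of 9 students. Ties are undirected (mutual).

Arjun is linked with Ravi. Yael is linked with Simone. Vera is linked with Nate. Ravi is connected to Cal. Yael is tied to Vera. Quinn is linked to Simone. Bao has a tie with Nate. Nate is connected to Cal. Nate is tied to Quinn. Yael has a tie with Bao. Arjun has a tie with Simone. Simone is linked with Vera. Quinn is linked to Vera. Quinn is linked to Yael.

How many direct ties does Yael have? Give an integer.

Yael is directly tied to Bao, Quinn, Simone, and Vera. That is 4 neighbors, so the degree of Yael is 4.

4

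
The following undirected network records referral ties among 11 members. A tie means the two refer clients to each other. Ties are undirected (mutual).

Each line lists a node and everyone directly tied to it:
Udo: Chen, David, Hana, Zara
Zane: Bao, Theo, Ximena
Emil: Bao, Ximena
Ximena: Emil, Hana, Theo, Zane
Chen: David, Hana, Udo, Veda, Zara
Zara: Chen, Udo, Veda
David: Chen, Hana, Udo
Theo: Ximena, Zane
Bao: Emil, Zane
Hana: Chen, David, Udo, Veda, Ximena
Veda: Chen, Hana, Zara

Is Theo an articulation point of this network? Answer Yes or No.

Even without Theo, every remaining node can still reach every other (the residual graph is connected), so Theo is not a cut vertex.

No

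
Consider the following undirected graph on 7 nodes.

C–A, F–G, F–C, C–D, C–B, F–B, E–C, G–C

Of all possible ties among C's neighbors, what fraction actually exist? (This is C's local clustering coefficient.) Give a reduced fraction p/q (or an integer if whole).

C's neighbors: A, B, D, E, F, and G (k = 6).
Possible neighbor pairs: C(6,2) = 15. Edges among them: B–F, F–G → e = 2.
Clustering(C) = 2/15.

2/15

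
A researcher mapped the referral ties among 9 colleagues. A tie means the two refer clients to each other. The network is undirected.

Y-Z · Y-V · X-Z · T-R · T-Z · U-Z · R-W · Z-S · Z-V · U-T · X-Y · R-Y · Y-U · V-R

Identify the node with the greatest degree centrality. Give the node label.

Degrees — R:4, S:1, T:3, U:3, V:3, W:1, X:2, Y:5, Z:6.
The maximum is 6, attained only by Z.

Z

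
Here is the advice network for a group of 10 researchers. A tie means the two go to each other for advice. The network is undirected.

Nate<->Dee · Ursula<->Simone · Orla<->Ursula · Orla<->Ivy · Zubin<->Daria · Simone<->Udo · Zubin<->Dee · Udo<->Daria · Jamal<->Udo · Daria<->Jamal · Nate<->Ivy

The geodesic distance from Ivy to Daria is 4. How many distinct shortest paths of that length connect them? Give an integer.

The shortest distance is 4, and the only length-4 path is Ivy–Nate–Dee–Zubin–Daria. So there is exactly 1 shortest path.

1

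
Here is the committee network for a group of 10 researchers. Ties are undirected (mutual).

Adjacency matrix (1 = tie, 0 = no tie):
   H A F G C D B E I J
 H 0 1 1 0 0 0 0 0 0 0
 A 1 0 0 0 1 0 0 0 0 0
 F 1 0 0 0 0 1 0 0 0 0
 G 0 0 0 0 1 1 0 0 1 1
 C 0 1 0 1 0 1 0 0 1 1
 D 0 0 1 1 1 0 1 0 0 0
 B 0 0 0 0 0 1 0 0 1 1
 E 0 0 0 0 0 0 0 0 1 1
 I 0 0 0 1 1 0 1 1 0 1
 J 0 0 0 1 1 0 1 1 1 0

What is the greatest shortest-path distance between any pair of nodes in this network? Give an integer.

4

Eccentricity of each node (its greatest distance to any other): A:3, B:3, C:2, D:3, E:4, F:4, G:3, H:4, I:3, J:3.
The maximum eccentricity is 4, realized for instance by the pair H–E via H – A – C – I – E. So the diameter is 4.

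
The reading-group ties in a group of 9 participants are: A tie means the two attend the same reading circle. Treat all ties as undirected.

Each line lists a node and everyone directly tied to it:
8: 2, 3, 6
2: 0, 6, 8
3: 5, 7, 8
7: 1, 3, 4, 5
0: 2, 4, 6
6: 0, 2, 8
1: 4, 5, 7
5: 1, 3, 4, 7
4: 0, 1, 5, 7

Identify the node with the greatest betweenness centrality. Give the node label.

Unnormalized betweenness of each node: 0:13/2, 1:0, 2:1, 3:11/2, 4:15/2, 5:2, 6:1, 7:2, 8:9/2.
4 has the largest value, 15/2, making it the main broker — the node through which the most shortest paths run.

4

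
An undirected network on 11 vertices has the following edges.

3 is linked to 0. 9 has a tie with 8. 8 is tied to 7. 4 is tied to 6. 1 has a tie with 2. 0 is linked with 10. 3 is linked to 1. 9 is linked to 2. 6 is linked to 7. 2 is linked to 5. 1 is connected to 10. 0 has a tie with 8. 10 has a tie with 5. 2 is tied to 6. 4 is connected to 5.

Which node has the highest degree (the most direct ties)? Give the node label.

Degrees — 0:3, 1:3, 2:4, 3:2, 4:2, 5:3, 6:3, 7:2, 8:3, 9:2, 10:3.
The maximum is 4, attained only by 2.

2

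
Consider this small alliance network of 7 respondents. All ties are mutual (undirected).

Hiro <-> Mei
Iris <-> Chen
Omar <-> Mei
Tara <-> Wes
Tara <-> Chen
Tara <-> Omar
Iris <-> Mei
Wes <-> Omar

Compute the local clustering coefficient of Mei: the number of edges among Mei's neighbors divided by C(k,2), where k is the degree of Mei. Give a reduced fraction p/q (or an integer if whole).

0

Mei's neighbors: Hiro, Iris, and Omar (k = 3).
Possible neighbor pairs: C(3,2) = 3. Edges among them: none → e = 0.
Clustering(Mei) = 0/3 = 0.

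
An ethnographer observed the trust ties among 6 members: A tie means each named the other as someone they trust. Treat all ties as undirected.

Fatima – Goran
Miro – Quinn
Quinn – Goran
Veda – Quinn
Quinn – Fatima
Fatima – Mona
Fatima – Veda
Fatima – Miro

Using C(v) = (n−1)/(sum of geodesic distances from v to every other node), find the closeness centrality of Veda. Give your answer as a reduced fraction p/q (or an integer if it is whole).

Distances from Veda: Fatima:1, Goran:2, Miro:2, Mona:2, Quinn:1. Sum = 8.
n = 6, so closeness = 5/8.

5/8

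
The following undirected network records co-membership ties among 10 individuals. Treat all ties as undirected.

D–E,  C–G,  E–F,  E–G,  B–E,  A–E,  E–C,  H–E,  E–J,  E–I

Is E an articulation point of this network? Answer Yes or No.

Removing E leaves {C and G} with no path to {A}, so the network splits into 8 components. E is a cut vertex.

Yes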